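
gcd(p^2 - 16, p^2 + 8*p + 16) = p + 4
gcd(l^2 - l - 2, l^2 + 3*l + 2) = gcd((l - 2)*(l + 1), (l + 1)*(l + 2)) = l + 1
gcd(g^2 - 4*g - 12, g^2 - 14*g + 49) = 1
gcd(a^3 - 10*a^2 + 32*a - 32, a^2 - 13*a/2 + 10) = a - 4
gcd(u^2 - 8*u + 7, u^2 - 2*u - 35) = u - 7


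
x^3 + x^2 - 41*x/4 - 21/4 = (x - 3)*(x + 1/2)*(x + 7/2)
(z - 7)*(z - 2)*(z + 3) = z^3 - 6*z^2 - 13*z + 42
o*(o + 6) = o^2 + 6*o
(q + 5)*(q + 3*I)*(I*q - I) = I*q^3 - 3*q^2 + 4*I*q^2 - 12*q - 5*I*q + 15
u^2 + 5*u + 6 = (u + 2)*(u + 3)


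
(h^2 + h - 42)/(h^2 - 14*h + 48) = (h + 7)/(h - 8)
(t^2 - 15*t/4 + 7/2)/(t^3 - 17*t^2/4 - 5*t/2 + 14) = (4*t - 7)/(4*t^2 - 9*t - 28)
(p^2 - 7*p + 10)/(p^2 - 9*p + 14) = (p - 5)/(p - 7)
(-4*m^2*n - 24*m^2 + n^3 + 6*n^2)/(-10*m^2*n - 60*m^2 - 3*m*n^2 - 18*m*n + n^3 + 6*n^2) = (2*m - n)/(5*m - n)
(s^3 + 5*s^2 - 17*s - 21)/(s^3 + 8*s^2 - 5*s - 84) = (s + 1)/(s + 4)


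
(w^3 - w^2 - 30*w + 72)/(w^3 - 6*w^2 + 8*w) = (w^2 + 3*w - 18)/(w*(w - 2))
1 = 1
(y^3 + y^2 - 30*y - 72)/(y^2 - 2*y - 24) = y + 3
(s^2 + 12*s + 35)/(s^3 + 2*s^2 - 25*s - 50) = (s + 7)/(s^2 - 3*s - 10)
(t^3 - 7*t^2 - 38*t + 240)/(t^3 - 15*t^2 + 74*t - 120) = (t^2 - 2*t - 48)/(t^2 - 10*t + 24)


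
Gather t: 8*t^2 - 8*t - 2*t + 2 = 8*t^2 - 10*t + 2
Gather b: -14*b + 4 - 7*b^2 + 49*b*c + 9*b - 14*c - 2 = -7*b^2 + b*(49*c - 5) - 14*c + 2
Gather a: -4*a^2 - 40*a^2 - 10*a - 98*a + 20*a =-44*a^2 - 88*a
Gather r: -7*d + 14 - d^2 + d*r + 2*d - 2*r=-d^2 - 5*d + r*(d - 2) + 14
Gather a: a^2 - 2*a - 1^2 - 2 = a^2 - 2*a - 3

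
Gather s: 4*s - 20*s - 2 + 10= 8 - 16*s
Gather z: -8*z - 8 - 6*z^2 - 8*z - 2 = -6*z^2 - 16*z - 10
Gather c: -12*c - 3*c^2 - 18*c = -3*c^2 - 30*c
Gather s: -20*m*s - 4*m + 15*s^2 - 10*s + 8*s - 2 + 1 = -4*m + 15*s^2 + s*(-20*m - 2) - 1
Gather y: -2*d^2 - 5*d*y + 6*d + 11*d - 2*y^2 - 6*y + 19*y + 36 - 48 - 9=-2*d^2 + 17*d - 2*y^2 + y*(13 - 5*d) - 21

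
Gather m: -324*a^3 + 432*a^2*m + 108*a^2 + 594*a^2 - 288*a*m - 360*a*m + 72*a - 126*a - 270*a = -324*a^3 + 702*a^2 - 324*a + m*(432*a^2 - 648*a)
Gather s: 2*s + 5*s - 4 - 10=7*s - 14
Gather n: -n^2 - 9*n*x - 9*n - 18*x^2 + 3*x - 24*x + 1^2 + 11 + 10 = -n^2 + n*(-9*x - 9) - 18*x^2 - 21*x + 22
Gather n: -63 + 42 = -21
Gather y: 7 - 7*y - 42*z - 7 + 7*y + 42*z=0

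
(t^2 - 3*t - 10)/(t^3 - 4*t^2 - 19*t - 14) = (t - 5)/(t^2 - 6*t - 7)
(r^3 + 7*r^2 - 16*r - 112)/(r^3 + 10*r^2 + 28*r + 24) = (r^3 + 7*r^2 - 16*r - 112)/(r^3 + 10*r^2 + 28*r + 24)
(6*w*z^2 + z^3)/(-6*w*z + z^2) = z*(6*w + z)/(-6*w + z)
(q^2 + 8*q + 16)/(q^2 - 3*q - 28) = (q + 4)/(q - 7)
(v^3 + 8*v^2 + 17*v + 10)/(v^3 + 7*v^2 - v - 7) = (v^2 + 7*v + 10)/(v^2 + 6*v - 7)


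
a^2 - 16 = (a - 4)*(a + 4)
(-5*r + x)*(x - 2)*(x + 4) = -5*r*x^2 - 10*r*x + 40*r + x^3 + 2*x^2 - 8*x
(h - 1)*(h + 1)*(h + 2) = h^3 + 2*h^2 - h - 2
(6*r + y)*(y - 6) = 6*r*y - 36*r + y^2 - 6*y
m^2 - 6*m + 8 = (m - 4)*(m - 2)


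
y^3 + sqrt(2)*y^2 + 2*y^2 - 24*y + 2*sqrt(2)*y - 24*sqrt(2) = (y - 4)*(y + 6)*(y + sqrt(2))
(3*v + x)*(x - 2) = 3*v*x - 6*v + x^2 - 2*x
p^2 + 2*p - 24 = (p - 4)*(p + 6)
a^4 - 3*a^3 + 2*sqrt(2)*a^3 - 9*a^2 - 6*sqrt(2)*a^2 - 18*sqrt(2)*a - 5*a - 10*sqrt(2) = (a - 5)*(a + 1)^2*(a + 2*sqrt(2))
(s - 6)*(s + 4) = s^2 - 2*s - 24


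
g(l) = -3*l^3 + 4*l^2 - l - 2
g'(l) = -9*l^2 + 8*l - 1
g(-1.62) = 22.87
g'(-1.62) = -37.58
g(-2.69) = 88.03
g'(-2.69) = -87.64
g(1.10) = -2.25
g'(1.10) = -3.09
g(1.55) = -5.11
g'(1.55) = -10.22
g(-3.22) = 142.85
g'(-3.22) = -120.08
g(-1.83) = 31.61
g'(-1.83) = -45.78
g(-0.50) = -0.12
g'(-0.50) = -7.25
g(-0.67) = 1.37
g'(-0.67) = -10.40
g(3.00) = -50.00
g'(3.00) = -58.00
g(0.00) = -2.00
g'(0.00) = -1.00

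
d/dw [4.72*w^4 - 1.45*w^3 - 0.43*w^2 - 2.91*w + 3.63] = 18.88*w^3 - 4.35*w^2 - 0.86*w - 2.91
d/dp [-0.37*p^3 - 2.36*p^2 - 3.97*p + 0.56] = -1.11*p^2 - 4.72*p - 3.97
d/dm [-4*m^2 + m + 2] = 1 - 8*m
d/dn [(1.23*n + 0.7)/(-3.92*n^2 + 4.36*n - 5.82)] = (4.8216*n^2 + 5.488*n - 10.2106)/(15.3664*n^4 - 34.1824*n^3 + 64.6384*n^2 - 50.7504*n + 33.8724)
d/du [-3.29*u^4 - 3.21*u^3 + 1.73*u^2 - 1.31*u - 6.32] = -13.16*u^3 - 9.63*u^2 + 3.46*u - 1.31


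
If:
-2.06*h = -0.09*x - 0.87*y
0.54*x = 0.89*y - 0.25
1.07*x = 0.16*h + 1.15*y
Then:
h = 0.43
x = 1.05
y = 0.92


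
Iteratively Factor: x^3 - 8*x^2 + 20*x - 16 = (x - 4)*(x^2 - 4*x + 4) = (x - 4)*(x - 2)*(x - 2)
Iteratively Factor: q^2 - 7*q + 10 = (q - 5)*(q - 2)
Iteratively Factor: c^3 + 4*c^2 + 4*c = (c + 2)*(c^2 + 2*c) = c*(c + 2)*(c + 2)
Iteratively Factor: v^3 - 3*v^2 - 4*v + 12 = (v + 2)*(v^2 - 5*v + 6) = (v - 3)*(v + 2)*(v - 2)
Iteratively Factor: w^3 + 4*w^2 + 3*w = (w + 1)*(w^2 + 3*w) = (w + 1)*(w + 3)*(w)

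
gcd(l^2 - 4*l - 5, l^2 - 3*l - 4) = l + 1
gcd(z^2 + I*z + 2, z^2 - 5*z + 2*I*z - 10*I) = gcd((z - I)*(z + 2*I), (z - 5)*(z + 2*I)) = z + 2*I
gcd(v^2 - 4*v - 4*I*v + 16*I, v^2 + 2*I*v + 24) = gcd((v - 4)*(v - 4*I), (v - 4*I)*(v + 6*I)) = v - 4*I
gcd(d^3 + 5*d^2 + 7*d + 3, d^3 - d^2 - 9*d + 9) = d + 3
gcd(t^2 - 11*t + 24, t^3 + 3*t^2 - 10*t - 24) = t - 3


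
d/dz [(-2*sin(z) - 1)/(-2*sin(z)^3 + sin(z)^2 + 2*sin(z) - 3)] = 2*(-2*sin(z) + sin(3*z) + cos(2*z) + 3)*cos(z)/(-2*sin(z)*cos(z)^2 + cos(z)^2 + 2)^2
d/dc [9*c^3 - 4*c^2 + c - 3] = 27*c^2 - 8*c + 1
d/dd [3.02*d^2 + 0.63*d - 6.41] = 6.04*d + 0.63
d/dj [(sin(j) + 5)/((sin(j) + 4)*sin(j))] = (-10*sin(j) + cos(j)^2 - 21)*cos(j)/((sin(j) + 4)^2*sin(j)^2)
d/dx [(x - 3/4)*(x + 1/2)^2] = (x + 1/2)*(3*x - 1)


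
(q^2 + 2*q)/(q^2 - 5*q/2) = 2*(q + 2)/(2*q - 5)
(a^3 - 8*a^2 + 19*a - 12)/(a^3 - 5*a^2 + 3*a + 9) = (a^2 - 5*a + 4)/(a^2 - 2*a - 3)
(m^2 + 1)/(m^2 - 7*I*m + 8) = (m - I)/(m - 8*I)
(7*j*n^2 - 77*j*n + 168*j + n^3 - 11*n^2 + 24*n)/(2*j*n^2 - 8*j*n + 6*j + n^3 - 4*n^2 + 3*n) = (7*j*n - 56*j + n^2 - 8*n)/(2*j*n - 2*j + n^2 - n)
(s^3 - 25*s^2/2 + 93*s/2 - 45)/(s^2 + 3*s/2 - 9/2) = (s^2 - 11*s + 30)/(s + 3)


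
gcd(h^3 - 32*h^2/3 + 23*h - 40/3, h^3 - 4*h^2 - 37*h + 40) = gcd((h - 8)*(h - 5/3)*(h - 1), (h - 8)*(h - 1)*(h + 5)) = h^2 - 9*h + 8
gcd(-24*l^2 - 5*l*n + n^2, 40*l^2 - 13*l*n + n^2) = 8*l - n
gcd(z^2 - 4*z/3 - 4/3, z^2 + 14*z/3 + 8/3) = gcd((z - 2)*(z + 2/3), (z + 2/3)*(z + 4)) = z + 2/3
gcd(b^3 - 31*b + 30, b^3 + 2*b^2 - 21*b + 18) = b^2 + 5*b - 6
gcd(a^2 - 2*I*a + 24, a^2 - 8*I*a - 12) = a - 6*I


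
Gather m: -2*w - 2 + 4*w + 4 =2*w + 2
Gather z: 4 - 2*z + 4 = 8 - 2*z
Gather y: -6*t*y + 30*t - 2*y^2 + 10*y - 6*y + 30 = 30*t - 2*y^2 + y*(4 - 6*t) + 30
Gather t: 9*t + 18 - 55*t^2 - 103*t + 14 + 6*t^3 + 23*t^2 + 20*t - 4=6*t^3 - 32*t^2 - 74*t + 28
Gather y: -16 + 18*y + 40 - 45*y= 24 - 27*y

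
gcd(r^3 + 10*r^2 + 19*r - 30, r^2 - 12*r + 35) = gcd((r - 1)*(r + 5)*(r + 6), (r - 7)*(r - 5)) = 1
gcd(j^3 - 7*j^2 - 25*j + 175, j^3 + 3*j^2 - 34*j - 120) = j + 5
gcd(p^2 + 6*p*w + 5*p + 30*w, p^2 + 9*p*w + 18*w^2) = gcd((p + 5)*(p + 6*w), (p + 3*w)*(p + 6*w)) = p + 6*w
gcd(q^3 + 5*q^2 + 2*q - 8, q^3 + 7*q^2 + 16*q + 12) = q + 2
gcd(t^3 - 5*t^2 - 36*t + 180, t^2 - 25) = t - 5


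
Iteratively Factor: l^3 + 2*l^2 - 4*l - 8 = (l + 2)*(l^2 - 4) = (l - 2)*(l + 2)*(l + 2)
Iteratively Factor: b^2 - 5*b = (b - 5)*(b)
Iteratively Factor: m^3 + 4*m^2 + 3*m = (m + 3)*(m^2 + m) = m*(m + 3)*(m + 1)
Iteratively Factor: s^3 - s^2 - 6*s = (s - 3)*(s^2 + 2*s) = s*(s - 3)*(s + 2)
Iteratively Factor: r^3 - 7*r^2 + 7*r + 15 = (r - 3)*(r^2 - 4*r - 5) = (r - 3)*(r + 1)*(r - 5)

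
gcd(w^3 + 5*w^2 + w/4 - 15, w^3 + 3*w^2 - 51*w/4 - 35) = w^2 + 13*w/2 + 10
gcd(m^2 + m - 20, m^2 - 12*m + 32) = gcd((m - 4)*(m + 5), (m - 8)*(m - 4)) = m - 4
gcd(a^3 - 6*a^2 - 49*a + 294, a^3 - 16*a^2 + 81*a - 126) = a^2 - 13*a + 42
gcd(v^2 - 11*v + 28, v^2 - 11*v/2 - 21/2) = v - 7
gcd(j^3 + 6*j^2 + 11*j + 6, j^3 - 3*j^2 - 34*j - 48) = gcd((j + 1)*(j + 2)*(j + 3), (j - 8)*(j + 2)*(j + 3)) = j^2 + 5*j + 6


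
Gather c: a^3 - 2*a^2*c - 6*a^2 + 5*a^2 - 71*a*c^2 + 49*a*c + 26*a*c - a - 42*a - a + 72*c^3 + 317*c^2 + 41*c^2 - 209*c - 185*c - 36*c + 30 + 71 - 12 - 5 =a^3 - a^2 - 44*a + 72*c^3 + c^2*(358 - 71*a) + c*(-2*a^2 + 75*a - 430) + 84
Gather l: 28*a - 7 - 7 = 28*a - 14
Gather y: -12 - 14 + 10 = -16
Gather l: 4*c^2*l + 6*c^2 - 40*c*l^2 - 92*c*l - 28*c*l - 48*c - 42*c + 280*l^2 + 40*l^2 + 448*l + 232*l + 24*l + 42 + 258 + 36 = 6*c^2 - 90*c + l^2*(320 - 40*c) + l*(4*c^2 - 120*c + 704) + 336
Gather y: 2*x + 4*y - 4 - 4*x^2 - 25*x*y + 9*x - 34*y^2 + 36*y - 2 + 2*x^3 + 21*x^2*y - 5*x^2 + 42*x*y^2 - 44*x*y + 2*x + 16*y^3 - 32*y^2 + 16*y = 2*x^3 - 9*x^2 + 13*x + 16*y^3 + y^2*(42*x - 66) + y*(21*x^2 - 69*x + 56) - 6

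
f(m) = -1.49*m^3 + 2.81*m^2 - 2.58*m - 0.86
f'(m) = -4.47*m^2 + 5.62*m - 2.58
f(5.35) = -162.40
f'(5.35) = -100.46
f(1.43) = -3.16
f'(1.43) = -3.68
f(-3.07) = 76.66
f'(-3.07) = -61.96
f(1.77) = -4.89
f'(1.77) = -6.64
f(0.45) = -1.59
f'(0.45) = -0.96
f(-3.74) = 126.04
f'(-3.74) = -86.12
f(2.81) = -18.98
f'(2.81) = -22.08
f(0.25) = -1.35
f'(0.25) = -1.45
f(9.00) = -882.68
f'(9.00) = -314.07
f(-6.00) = 437.62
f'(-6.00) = -197.22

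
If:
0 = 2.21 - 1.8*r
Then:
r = 1.23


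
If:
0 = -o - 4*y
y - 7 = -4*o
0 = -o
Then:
No Solution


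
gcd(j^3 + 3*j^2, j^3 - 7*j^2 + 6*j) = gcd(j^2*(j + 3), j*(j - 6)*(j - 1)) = j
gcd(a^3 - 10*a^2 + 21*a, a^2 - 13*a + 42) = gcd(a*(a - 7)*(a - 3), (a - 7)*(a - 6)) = a - 7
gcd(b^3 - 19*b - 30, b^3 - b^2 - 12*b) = b + 3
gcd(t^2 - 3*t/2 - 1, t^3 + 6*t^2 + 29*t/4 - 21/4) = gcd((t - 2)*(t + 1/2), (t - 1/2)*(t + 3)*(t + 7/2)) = 1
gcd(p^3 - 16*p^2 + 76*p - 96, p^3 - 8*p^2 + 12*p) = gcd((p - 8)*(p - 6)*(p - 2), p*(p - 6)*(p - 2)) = p^2 - 8*p + 12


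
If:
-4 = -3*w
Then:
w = 4/3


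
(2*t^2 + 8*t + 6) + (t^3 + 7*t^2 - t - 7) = t^3 + 9*t^2 + 7*t - 1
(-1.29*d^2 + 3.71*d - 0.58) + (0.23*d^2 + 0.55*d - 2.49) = -1.06*d^2 + 4.26*d - 3.07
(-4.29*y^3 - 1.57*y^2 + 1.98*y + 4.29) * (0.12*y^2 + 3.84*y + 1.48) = -0.5148*y^5 - 16.662*y^4 - 12.1404*y^3 + 5.7944*y^2 + 19.404*y + 6.3492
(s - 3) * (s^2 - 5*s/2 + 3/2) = s^3 - 11*s^2/2 + 9*s - 9/2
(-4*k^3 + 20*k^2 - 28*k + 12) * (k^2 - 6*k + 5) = -4*k^5 + 44*k^4 - 168*k^3 + 280*k^2 - 212*k + 60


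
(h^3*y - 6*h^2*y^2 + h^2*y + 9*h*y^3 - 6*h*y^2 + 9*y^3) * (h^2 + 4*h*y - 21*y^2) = h^5*y - 2*h^4*y^2 + h^4*y - 36*h^3*y^3 - 2*h^3*y^2 + 162*h^2*y^4 - 36*h^2*y^3 - 189*h*y^5 + 162*h*y^4 - 189*y^5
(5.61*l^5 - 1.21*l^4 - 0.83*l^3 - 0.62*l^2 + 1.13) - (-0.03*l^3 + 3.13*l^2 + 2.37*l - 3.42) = 5.61*l^5 - 1.21*l^4 - 0.8*l^3 - 3.75*l^2 - 2.37*l + 4.55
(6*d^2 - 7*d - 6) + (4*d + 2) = 6*d^2 - 3*d - 4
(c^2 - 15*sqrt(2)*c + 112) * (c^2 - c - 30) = c^4 - 15*sqrt(2)*c^3 - c^3 + 15*sqrt(2)*c^2 + 82*c^2 - 112*c + 450*sqrt(2)*c - 3360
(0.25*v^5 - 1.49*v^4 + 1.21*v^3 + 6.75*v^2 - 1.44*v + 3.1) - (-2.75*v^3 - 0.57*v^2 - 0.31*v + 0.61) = 0.25*v^5 - 1.49*v^4 + 3.96*v^3 + 7.32*v^2 - 1.13*v + 2.49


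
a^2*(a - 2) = a^3 - 2*a^2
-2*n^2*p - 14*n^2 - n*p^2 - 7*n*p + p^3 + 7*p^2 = (-2*n + p)*(n + p)*(p + 7)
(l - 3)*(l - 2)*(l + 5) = l^3 - 19*l + 30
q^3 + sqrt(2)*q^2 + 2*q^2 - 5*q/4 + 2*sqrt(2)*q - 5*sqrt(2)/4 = (q - 1/2)*(q + 5/2)*(q + sqrt(2))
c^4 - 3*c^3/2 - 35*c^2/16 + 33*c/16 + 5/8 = (c - 2)*(c - 1)*(c + 1/4)*(c + 5/4)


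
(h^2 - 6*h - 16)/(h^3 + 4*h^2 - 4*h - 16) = (h - 8)/(h^2 + 2*h - 8)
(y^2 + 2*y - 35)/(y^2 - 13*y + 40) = (y + 7)/(y - 8)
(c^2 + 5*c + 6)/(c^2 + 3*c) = (c + 2)/c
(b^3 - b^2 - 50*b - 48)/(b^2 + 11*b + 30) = (b^2 - 7*b - 8)/(b + 5)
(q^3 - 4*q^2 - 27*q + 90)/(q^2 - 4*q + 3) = (q^2 - q - 30)/(q - 1)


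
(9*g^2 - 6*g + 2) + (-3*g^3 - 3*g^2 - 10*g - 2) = -3*g^3 + 6*g^2 - 16*g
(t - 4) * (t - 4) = t^2 - 8*t + 16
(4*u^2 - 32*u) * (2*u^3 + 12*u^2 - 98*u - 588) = 8*u^5 - 16*u^4 - 776*u^3 + 784*u^2 + 18816*u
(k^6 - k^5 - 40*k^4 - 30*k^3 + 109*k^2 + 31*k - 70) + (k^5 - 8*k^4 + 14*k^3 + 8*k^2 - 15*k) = k^6 - 48*k^4 - 16*k^3 + 117*k^2 + 16*k - 70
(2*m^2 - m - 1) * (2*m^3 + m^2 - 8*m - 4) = 4*m^5 - 19*m^3 - m^2 + 12*m + 4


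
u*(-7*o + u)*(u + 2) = -7*o*u^2 - 14*o*u + u^3 + 2*u^2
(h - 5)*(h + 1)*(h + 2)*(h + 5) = h^4 + 3*h^3 - 23*h^2 - 75*h - 50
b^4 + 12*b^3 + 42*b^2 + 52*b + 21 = (b + 1)^2*(b + 3)*(b + 7)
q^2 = q^2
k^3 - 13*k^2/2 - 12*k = k*(k - 8)*(k + 3/2)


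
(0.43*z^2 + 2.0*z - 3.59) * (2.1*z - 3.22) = 0.903*z^3 + 2.8154*z^2 - 13.979*z + 11.5598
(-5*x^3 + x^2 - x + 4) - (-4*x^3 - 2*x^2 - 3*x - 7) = -x^3 + 3*x^2 + 2*x + 11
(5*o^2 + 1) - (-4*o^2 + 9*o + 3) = 9*o^2 - 9*o - 2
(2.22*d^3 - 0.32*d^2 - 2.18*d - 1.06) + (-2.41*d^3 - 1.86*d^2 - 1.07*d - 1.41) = -0.19*d^3 - 2.18*d^2 - 3.25*d - 2.47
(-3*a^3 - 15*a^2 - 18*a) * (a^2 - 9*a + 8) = -3*a^5 + 12*a^4 + 93*a^3 + 42*a^2 - 144*a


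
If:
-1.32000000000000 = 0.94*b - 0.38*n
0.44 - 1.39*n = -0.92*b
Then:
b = -1.74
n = -0.84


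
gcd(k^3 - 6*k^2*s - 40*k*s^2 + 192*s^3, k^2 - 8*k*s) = -k + 8*s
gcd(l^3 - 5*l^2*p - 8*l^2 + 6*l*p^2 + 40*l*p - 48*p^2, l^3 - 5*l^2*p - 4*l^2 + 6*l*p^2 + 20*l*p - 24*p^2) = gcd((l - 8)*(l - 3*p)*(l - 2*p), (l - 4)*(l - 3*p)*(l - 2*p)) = l^2 - 5*l*p + 6*p^2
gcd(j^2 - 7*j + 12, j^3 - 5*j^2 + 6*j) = j - 3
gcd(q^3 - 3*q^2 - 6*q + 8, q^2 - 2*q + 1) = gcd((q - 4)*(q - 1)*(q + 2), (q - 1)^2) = q - 1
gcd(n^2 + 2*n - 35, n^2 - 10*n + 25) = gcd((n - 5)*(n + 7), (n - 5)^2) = n - 5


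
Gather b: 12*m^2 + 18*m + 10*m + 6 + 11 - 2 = 12*m^2 + 28*m + 15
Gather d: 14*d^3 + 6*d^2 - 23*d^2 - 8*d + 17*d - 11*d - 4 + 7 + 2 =14*d^3 - 17*d^2 - 2*d + 5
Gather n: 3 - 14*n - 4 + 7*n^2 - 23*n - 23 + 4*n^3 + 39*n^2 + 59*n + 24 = 4*n^3 + 46*n^2 + 22*n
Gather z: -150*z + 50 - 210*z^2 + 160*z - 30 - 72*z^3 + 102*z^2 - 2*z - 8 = -72*z^3 - 108*z^2 + 8*z + 12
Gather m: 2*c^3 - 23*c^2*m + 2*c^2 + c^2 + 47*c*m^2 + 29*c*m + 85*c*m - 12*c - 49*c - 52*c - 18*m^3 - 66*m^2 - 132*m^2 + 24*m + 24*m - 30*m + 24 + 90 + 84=2*c^3 + 3*c^2 - 113*c - 18*m^3 + m^2*(47*c - 198) + m*(-23*c^2 + 114*c + 18) + 198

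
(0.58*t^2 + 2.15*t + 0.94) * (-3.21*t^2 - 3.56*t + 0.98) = -1.8618*t^4 - 8.9663*t^3 - 10.103*t^2 - 1.2394*t + 0.9212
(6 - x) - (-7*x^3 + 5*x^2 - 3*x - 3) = 7*x^3 - 5*x^2 + 2*x + 9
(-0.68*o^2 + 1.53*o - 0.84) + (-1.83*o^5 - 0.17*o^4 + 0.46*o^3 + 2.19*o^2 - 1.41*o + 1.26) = -1.83*o^5 - 0.17*o^4 + 0.46*o^3 + 1.51*o^2 + 0.12*o + 0.42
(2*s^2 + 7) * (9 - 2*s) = -4*s^3 + 18*s^2 - 14*s + 63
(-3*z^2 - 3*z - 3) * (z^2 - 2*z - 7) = -3*z^4 + 3*z^3 + 24*z^2 + 27*z + 21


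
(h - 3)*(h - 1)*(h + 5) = h^3 + h^2 - 17*h + 15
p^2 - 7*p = p*(p - 7)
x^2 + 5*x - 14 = (x - 2)*(x + 7)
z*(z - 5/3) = z^2 - 5*z/3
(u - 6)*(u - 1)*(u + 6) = u^3 - u^2 - 36*u + 36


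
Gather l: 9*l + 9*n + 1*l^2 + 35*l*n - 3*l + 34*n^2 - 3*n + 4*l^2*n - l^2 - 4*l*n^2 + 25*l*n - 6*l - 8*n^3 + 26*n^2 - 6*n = 4*l^2*n + l*(-4*n^2 + 60*n) - 8*n^3 + 60*n^2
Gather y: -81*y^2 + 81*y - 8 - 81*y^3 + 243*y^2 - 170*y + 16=-81*y^3 + 162*y^2 - 89*y + 8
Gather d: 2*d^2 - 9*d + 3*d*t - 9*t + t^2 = 2*d^2 + d*(3*t - 9) + t^2 - 9*t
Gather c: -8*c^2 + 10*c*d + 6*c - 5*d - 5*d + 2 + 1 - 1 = -8*c^2 + c*(10*d + 6) - 10*d + 2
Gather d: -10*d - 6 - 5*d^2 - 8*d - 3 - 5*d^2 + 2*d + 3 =-10*d^2 - 16*d - 6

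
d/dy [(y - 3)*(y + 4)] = 2*y + 1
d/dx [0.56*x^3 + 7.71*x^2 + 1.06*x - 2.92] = 1.68*x^2 + 15.42*x + 1.06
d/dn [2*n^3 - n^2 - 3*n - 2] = 6*n^2 - 2*n - 3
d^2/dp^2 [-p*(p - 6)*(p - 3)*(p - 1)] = -12*p^2 + 60*p - 54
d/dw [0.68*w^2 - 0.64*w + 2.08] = 1.36*w - 0.64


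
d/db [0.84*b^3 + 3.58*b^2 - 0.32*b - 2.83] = 2.52*b^2 + 7.16*b - 0.32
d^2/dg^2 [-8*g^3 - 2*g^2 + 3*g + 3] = -48*g - 4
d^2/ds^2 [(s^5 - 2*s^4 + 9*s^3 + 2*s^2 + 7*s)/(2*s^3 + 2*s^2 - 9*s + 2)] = 2*(4*s^9 + 12*s^8 - 42*s^7 - 208*s^6 + 1224*s^5 - 804*s^4 + 1155*s^3 - 726*s^2 + 24*s + 134)/(8*s^9 + 24*s^8 - 84*s^7 - 184*s^6 + 426*s^5 + 294*s^4 - 921*s^3 + 510*s^2 - 108*s + 8)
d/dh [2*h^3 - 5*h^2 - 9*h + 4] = 6*h^2 - 10*h - 9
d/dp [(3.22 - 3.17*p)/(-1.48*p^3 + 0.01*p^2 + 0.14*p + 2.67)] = (-9.3832*p^3 + 14.3285*p^2 - 0.0644*p - 8.9147)/(2.1904*p^6 - 0.0296*p^5 - 0.4143*p^4 - 7.9004*p^3 + 0.073*p^2 + 0.7476*p + 7.1289)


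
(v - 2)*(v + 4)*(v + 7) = v^3 + 9*v^2 + 6*v - 56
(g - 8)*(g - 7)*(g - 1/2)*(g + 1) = g^4 - 29*g^3/2 + 48*g^2 + 71*g/2 - 28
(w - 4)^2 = w^2 - 8*w + 16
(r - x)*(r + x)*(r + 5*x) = r^3 + 5*r^2*x - r*x^2 - 5*x^3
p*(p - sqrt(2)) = p^2 - sqrt(2)*p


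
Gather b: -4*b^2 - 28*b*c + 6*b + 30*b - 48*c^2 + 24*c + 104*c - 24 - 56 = -4*b^2 + b*(36 - 28*c) - 48*c^2 + 128*c - 80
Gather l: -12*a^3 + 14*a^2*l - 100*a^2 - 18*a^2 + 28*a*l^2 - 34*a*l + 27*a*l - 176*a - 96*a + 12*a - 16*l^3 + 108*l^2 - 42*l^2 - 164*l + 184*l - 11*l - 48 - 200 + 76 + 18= -12*a^3 - 118*a^2 - 260*a - 16*l^3 + l^2*(28*a + 66) + l*(14*a^2 - 7*a + 9) - 154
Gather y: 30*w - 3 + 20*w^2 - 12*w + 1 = 20*w^2 + 18*w - 2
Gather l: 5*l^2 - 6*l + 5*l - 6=5*l^2 - l - 6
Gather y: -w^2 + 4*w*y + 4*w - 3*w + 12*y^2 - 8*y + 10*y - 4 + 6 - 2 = -w^2 + w + 12*y^2 + y*(4*w + 2)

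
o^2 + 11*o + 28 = (o + 4)*(o + 7)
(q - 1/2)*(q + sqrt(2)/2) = q^2 - q/2 + sqrt(2)*q/2 - sqrt(2)/4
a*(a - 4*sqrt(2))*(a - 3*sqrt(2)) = a^3 - 7*sqrt(2)*a^2 + 24*a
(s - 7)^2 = s^2 - 14*s + 49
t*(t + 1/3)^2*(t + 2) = t^4 + 8*t^3/3 + 13*t^2/9 + 2*t/9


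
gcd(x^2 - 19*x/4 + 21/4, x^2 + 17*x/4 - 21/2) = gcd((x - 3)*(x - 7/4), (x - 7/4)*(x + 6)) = x - 7/4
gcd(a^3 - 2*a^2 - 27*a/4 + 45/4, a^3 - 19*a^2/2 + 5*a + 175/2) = a + 5/2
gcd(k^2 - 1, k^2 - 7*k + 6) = k - 1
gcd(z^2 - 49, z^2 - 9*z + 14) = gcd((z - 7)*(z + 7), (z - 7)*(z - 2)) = z - 7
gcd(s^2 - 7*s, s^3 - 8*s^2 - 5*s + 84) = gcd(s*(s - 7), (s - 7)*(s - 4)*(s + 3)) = s - 7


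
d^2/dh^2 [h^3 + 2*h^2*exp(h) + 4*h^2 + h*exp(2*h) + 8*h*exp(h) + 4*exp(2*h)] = 2*h^2*exp(h) + 4*h*exp(2*h) + 16*h*exp(h) + 6*h + 20*exp(2*h) + 20*exp(h) + 8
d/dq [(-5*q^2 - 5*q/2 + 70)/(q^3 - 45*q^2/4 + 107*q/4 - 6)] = 10*(8*q^4 + 8*q^3 - 595*q^2 + 2616*q - 2972)/(16*q^6 - 360*q^5 + 2881*q^4 - 9822*q^3 + 13609*q^2 - 5136*q + 576)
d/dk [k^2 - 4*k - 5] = 2*k - 4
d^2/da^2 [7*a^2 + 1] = 14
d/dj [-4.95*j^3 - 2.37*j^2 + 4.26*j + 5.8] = -14.85*j^2 - 4.74*j + 4.26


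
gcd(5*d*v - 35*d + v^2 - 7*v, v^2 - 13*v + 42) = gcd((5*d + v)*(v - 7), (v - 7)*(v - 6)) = v - 7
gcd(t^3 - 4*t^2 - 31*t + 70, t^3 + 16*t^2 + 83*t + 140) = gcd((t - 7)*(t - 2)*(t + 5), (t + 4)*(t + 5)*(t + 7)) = t + 5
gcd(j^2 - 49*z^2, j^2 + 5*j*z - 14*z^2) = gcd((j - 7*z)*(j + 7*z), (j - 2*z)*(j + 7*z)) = j + 7*z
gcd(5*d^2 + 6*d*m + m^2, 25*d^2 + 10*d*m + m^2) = 5*d + m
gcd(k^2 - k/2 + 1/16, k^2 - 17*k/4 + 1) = k - 1/4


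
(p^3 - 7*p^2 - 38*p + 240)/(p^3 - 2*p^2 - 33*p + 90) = (p - 8)/(p - 3)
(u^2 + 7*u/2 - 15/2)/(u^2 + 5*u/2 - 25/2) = (2*u - 3)/(2*u - 5)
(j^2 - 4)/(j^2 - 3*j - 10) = (j - 2)/(j - 5)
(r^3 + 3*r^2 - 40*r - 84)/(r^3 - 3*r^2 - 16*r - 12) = (r + 7)/(r + 1)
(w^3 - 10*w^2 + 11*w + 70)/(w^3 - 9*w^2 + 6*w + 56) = (w - 5)/(w - 4)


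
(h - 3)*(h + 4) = h^2 + h - 12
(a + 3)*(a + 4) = a^2 + 7*a + 12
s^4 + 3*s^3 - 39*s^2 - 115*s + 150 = (s - 6)*(s - 1)*(s + 5)^2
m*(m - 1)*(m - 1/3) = m^3 - 4*m^2/3 + m/3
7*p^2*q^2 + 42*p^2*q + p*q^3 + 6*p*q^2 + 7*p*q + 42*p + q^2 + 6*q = (7*p + q)*(q + 6)*(p*q + 1)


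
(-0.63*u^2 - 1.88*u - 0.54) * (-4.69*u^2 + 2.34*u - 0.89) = 2.9547*u^4 + 7.343*u^3 - 1.3059*u^2 + 0.4096*u + 0.4806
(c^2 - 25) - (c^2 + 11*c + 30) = -11*c - 55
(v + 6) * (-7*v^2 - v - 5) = -7*v^3 - 43*v^2 - 11*v - 30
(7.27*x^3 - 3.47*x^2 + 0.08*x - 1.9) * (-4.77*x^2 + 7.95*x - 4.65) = -34.6779*x^5 + 74.3484*x^4 - 61.7736*x^3 + 25.8345*x^2 - 15.477*x + 8.835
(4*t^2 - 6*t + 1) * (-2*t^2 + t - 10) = -8*t^4 + 16*t^3 - 48*t^2 + 61*t - 10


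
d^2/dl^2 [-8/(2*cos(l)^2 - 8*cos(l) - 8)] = 4*(-4*sin(l)^4 + 34*sin(l)^2 + cos(l) + 3*cos(3*l) + 10)/(sin(l)^2 + 4*cos(l) + 3)^3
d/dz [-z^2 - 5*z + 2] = -2*z - 5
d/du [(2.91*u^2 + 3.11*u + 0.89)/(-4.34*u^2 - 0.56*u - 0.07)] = (11.8678*u^2 + 7.3178*u + 0.2807)/(18.8356*u^4 + 4.8608*u^3 + 0.9212*u^2 + 0.0784*u + 0.0049)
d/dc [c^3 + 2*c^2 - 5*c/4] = 3*c^2 + 4*c - 5/4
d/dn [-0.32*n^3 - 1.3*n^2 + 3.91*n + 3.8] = -0.96*n^2 - 2.6*n + 3.91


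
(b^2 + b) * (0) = 0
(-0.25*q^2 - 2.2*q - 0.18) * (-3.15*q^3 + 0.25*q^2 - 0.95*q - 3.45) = 0.7875*q^5 + 6.8675*q^4 + 0.2545*q^3 + 2.9075*q^2 + 7.761*q + 0.621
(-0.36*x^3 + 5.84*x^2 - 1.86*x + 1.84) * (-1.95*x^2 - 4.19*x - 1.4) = 0.702*x^5 - 9.8796*x^4 - 20.3386*x^3 - 3.9706*x^2 - 5.1056*x - 2.576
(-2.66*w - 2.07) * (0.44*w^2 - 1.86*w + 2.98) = -1.1704*w^3 + 4.0368*w^2 - 4.0766*w - 6.1686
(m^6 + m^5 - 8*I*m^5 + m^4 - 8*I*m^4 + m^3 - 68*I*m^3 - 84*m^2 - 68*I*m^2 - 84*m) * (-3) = -3*m^6 - 3*m^5 + 24*I*m^5 - 3*m^4 + 24*I*m^4 - 3*m^3 + 204*I*m^3 + 252*m^2 + 204*I*m^2 + 252*m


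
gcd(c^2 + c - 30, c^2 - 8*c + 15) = c - 5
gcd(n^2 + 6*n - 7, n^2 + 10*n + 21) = n + 7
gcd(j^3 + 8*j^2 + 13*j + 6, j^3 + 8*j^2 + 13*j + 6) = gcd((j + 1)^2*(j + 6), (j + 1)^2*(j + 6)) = j^3 + 8*j^2 + 13*j + 6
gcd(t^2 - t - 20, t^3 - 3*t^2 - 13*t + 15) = t - 5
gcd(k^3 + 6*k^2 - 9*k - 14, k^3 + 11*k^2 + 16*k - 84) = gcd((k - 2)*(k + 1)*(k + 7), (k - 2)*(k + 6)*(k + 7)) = k^2 + 5*k - 14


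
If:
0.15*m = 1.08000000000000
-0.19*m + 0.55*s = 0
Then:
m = 7.20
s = 2.49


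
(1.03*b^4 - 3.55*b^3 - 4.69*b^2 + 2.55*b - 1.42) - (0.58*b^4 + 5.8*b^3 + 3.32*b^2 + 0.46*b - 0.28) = 0.45*b^4 - 9.35*b^3 - 8.01*b^2 + 2.09*b - 1.14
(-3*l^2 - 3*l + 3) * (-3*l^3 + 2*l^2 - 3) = 9*l^5 + 3*l^4 - 15*l^3 + 15*l^2 + 9*l - 9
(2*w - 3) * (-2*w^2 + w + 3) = -4*w^3 + 8*w^2 + 3*w - 9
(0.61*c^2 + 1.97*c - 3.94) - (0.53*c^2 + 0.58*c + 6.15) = 0.08*c^2 + 1.39*c - 10.09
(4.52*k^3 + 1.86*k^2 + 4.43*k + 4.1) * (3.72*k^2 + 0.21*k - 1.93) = 16.8144*k^5 + 7.8684*k^4 + 8.1466*k^3 + 12.5925*k^2 - 7.6889*k - 7.913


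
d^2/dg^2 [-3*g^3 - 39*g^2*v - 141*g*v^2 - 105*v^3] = -18*g - 78*v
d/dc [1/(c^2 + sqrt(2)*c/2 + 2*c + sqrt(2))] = 2*(-4*c - 4 - sqrt(2))/(2*c^2 + sqrt(2)*c + 4*c + 2*sqrt(2))^2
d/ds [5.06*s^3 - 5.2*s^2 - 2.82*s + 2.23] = 15.18*s^2 - 10.4*s - 2.82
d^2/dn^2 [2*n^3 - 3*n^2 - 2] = 12*n - 6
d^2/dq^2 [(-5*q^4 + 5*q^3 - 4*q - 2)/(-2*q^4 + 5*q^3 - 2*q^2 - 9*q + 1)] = 2*(30*q^9 - 60*q^8 - 384*q^7 + 685*q^6 - 552*q^5 + 1371*q^4 - 587*q^3 - 177*q^2 + 87*q + 202)/(8*q^12 - 60*q^11 + 174*q^10 - 137*q^9 - 378*q^8 + 891*q^7 - 145*q^6 - 1155*q^5 + 750*q^4 + 606*q^3 - 237*q^2 + 27*q - 1)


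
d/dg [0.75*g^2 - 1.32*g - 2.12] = 1.5*g - 1.32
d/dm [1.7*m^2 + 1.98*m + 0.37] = 3.4*m + 1.98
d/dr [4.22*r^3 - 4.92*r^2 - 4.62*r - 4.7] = 12.66*r^2 - 9.84*r - 4.62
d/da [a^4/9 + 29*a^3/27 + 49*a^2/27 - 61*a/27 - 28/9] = 4*a^3/9 + 29*a^2/9 + 98*a/27 - 61/27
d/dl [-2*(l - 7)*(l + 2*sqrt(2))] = -4*l - 4*sqrt(2) + 14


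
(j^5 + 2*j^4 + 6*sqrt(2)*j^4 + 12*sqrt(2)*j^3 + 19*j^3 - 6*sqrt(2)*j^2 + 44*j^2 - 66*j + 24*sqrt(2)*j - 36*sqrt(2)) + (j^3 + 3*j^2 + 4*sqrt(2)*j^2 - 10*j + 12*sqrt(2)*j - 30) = j^5 + 2*j^4 + 6*sqrt(2)*j^4 + 12*sqrt(2)*j^3 + 20*j^3 - 2*sqrt(2)*j^2 + 47*j^2 - 76*j + 36*sqrt(2)*j - 36*sqrt(2) - 30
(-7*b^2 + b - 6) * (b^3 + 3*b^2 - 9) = -7*b^5 - 20*b^4 - 3*b^3 + 45*b^2 - 9*b + 54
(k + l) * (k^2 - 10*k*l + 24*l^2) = k^3 - 9*k^2*l + 14*k*l^2 + 24*l^3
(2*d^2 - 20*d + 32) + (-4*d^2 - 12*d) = -2*d^2 - 32*d + 32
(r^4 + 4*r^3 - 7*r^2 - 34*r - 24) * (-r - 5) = -r^5 - 9*r^4 - 13*r^3 + 69*r^2 + 194*r + 120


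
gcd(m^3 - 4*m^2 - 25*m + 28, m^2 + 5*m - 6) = m - 1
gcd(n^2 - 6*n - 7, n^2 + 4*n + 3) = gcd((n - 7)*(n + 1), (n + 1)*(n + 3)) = n + 1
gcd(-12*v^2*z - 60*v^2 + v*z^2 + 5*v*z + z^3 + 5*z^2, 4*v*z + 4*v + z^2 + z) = 4*v + z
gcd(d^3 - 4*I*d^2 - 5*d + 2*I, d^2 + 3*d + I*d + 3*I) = 1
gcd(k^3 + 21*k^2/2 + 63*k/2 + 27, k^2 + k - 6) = k + 3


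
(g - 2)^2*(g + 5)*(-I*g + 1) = -I*g^4 + g^3 - I*g^3 + g^2 + 16*I*g^2 - 16*g - 20*I*g + 20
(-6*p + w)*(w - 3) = -6*p*w + 18*p + w^2 - 3*w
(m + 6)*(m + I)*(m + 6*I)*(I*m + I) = I*m^4 - 7*m^3 + 7*I*m^3 - 49*m^2 - 42*m - 42*I*m - 36*I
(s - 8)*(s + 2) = s^2 - 6*s - 16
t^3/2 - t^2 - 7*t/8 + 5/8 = (t/2 + 1/2)*(t - 5/2)*(t - 1/2)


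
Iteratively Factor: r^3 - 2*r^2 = (r - 2)*(r^2) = r*(r - 2)*(r)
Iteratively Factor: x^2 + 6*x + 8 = (x + 4)*(x + 2)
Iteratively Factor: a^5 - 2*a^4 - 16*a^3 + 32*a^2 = (a - 4)*(a^4 + 2*a^3 - 8*a^2) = (a - 4)*(a - 2)*(a^3 + 4*a^2) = (a - 4)*(a - 2)*(a + 4)*(a^2) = a*(a - 4)*(a - 2)*(a + 4)*(a)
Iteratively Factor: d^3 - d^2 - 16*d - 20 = (d + 2)*(d^2 - 3*d - 10) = (d - 5)*(d + 2)*(d + 2)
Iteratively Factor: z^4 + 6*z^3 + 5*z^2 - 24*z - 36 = (z + 3)*(z^3 + 3*z^2 - 4*z - 12) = (z + 3)^2*(z^2 - 4) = (z + 2)*(z + 3)^2*(z - 2)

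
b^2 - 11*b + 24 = (b - 8)*(b - 3)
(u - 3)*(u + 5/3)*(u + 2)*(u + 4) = u^4 + 14*u^3/3 - 5*u^2 - 122*u/3 - 40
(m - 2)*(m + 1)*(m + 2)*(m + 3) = m^4 + 4*m^3 - m^2 - 16*m - 12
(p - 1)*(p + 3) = p^2 + 2*p - 3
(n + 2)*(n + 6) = n^2 + 8*n + 12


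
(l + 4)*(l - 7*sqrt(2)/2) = l^2 - 7*sqrt(2)*l/2 + 4*l - 14*sqrt(2)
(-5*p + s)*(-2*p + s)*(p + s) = 10*p^3 + 3*p^2*s - 6*p*s^2 + s^3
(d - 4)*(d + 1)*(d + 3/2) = d^3 - 3*d^2/2 - 17*d/2 - 6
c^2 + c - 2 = (c - 1)*(c + 2)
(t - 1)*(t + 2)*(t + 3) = t^3 + 4*t^2 + t - 6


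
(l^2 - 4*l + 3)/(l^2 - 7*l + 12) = (l - 1)/(l - 4)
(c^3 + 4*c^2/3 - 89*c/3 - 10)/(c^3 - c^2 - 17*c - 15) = (c^2 + 19*c/3 + 2)/(c^2 + 4*c + 3)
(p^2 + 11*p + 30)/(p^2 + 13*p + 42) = (p + 5)/(p + 7)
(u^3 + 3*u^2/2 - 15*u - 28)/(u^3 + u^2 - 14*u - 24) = (u + 7/2)/(u + 3)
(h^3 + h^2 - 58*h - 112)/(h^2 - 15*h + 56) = (h^2 + 9*h + 14)/(h - 7)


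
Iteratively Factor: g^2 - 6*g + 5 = (g - 5)*(g - 1)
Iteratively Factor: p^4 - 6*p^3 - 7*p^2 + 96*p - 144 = (p - 4)*(p^3 - 2*p^2 - 15*p + 36) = (p - 4)*(p - 3)*(p^2 + p - 12) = (p - 4)*(p - 3)*(p + 4)*(p - 3)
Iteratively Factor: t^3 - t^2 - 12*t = (t + 3)*(t^2 - 4*t) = (t - 4)*(t + 3)*(t)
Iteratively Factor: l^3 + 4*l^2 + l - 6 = (l + 2)*(l^2 + 2*l - 3) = (l + 2)*(l + 3)*(l - 1)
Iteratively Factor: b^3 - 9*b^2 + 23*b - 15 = (b - 1)*(b^2 - 8*b + 15) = (b - 3)*(b - 1)*(b - 5)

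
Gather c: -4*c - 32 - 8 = -4*c - 40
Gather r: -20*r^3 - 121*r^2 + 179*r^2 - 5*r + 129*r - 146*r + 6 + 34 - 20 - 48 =-20*r^3 + 58*r^2 - 22*r - 28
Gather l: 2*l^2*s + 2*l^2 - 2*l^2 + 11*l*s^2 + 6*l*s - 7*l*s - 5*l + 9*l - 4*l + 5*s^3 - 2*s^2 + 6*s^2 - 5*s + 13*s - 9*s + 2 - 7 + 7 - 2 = 2*l^2*s + l*(11*s^2 - s) + 5*s^3 + 4*s^2 - s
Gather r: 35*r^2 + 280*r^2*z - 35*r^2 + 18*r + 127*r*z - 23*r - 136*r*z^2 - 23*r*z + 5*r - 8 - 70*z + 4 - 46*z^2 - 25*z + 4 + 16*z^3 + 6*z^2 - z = 280*r^2*z + r*(-136*z^2 + 104*z) + 16*z^3 - 40*z^2 - 96*z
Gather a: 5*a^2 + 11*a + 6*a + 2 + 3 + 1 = 5*a^2 + 17*a + 6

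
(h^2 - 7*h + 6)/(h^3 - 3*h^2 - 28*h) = (-h^2 + 7*h - 6)/(h*(-h^2 + 3*h + 28))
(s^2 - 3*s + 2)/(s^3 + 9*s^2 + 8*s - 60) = (s - 1)/(s^2 + 11*s + 30)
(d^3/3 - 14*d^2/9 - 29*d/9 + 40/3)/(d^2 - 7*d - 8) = (-3*d^3 + 14*d^2 + 29*d - 120)/(9*(-d^2 + 7*d + 8))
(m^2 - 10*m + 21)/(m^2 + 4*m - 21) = (m - 7)/(m + 7)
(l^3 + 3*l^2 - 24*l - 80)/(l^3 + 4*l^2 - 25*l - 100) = (l + 4)/(l + 5)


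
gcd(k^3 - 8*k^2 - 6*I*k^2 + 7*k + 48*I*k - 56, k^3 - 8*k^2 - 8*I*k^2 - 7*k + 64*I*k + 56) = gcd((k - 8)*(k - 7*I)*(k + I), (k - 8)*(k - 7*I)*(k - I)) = k^2 + k*(-8 - 7*I) + 56*I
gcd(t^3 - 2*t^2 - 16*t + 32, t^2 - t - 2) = t - 2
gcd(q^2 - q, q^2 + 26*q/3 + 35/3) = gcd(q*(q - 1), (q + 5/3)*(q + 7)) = 1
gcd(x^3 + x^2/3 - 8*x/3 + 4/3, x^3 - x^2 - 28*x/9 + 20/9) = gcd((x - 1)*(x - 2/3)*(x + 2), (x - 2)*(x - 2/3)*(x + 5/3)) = x - 2/3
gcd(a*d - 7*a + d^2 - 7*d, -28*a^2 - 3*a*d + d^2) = 1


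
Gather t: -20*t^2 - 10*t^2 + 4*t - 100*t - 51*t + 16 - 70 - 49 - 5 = -30*t^2 - 147*t - 108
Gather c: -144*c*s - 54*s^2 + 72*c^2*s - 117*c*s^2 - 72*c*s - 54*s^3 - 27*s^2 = 72*c^2*s + c*(-117*s^2 - 216*s) - 54*s^3 - 81*s^2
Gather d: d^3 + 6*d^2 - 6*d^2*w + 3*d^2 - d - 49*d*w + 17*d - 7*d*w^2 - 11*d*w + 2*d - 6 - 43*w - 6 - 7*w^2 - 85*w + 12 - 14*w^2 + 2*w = d^3 + d^2*(9 - 6*w) + d*(-7*w^2 - 60*w + 18) - 21*w^2 - 126*w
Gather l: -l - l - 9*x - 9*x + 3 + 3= -2*l - 18*x + 6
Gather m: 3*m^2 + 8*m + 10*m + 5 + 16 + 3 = 3*m^2 + 18*m + 24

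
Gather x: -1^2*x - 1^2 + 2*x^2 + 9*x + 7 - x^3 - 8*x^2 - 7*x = -x^3 - 6*x^2 + x + 6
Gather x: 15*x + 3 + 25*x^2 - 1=25*x^2 + 15*x + 2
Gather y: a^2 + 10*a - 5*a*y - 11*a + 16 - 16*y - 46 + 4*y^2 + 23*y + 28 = a^2 - a + 4*y^2 + y*(7 - 5*a) - 2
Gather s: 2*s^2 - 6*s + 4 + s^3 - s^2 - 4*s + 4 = s^3 + s^2 - 10*s + 8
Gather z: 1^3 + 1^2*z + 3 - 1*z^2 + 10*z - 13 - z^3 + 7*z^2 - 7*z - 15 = -z^3 + 6*z^2 + 4*z - 24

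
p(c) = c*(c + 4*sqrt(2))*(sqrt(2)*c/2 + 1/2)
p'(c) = sqrt(2)*c*(c + 4*sqrt(2))/2 + c*(sqrt(2)*c/2 + 1/2) + (c + 4*sqrt(2))*(sqrt(2)*c/2 + 1/2) = 3*sqrt(2)*c^2/2 + 9*c + 2*sqrt(2)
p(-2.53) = 10.20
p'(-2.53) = -6.36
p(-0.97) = 0.85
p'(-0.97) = -3.91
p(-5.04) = 9.53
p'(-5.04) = 11.35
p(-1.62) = 4.22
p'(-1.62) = -6.18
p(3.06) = 71.05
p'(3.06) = 50.23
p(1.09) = 9.35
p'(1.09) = 15.16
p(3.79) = 113.85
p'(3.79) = 67.41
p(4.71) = 187.03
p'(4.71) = 92.28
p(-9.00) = -176.44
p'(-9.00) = 93.66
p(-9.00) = -176.44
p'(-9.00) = 93.66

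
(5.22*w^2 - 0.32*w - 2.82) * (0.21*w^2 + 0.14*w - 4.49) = 1.0962*w^4 + 0.6636*w^3 - 24.0748*w^2 + 1.042*w + 12.6618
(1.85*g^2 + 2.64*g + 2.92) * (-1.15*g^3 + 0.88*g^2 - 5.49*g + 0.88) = -2.1275*g^5 - 1.408*g^4 - 11.1913*g^3 - 10.296*g^2 - 13.7076*g + 2.5696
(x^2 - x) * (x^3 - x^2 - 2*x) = x^5 - 2*x^4 - x^3 + 2*x^2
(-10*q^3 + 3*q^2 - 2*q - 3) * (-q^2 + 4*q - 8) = 10*q^5 - 43*q^4 + 94*q^3 - 29*q^2 + 4*q + 24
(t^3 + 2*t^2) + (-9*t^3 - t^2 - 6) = -8*t^3 + t^2 - 6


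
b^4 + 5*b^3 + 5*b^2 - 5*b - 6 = (b - 1)*(b + 1)*(b + 2)*(b + 3)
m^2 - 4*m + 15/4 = (m - 5/2)*(m - 3/2)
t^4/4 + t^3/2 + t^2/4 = t^2*(t/4 + 1/4)*(t + 1)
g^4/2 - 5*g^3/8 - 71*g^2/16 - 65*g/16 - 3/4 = (g/2 + 1/2)*(g - 4)*(g + 1/4)*(g + 3/2)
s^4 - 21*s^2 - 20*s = s*(s - 5)*(s + 1)*(s + 4)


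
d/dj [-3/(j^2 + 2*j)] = 6*(j + 1)/(j^2*(j + 2)^2)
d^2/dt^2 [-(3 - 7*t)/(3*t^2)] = 2*(7*t - 9)/(3*t^4)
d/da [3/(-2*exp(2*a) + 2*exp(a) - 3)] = (12*exp(a) - 6)*exp(a)/(2*exp(2*a) - 2*exp(a) + 3)^2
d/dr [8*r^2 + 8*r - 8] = 16*r + 8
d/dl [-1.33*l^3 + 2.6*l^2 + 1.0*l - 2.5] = -3.99*l^2 + 5.2*l + 1.0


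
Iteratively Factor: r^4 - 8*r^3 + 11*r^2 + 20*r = (r - 5)*(r^3 - 3*r^2 - 4*r) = (r - 5)*(r - 4)*(r^2 + r) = r*(r - 5)*(r - 4)*(r + 1)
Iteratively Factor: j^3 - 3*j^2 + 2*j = (j - 1)*(j^2 - 2*j) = (j - 2)*(j - 1)*(j)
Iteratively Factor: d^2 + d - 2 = (d - 1)*(d + 2)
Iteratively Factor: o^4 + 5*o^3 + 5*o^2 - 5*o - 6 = (o + 3)*(o^3 + 2*o^2 - o - 2) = (o - 1)*(o + 3)*(o^2 + 3*o + 2) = (o - 1)*(o + 1)*(o + 3)*(o + 2)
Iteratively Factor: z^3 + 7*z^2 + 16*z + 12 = (z + 2)*(z^2 + 5*z + 6) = (z + 2)*(z + 3)*(z + 2)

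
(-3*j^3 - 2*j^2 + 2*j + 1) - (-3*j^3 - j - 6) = -2*j^2 + 3*j + 7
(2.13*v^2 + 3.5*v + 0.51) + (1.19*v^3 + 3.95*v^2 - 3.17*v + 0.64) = 1.19*v^3 + 6.08*v^2 + 0.33*v + 1.15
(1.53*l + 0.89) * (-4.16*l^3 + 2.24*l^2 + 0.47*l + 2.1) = -6.3648*l^4 - 0.2752*l^3 + 2.7127*l^2 + 3.6313*l + 1.869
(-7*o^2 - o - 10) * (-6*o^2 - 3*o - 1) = 42*o^4 + 27*o^3 + 70*o^2 + 31*o + 10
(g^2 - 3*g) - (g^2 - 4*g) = g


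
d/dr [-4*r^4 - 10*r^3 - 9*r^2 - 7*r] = -16*r^3 - 30*r^2 - 18*r - 7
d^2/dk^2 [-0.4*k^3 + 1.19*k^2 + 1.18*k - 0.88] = 2.38 - 2.4*k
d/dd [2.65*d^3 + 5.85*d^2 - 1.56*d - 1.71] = 7.95*d^2 + 11.7*d - 1.56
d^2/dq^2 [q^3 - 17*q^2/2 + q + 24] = 6*q - 17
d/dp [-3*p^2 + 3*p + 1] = 3 - 6*p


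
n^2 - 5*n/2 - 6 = (n - 4)*(n + 3/2)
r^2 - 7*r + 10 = (r - 5)*(r - 2)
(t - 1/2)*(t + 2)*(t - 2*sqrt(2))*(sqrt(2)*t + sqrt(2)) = sqrt(2)*t^4 - 4*t^3 + 5*sqrt(2)*t^3/2 - 10*t^2 + sqrt(2)*t^2/2 - 2*t - sqrt(2)*t + 4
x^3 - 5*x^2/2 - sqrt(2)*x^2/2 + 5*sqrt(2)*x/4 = x*(x - 5/2)*(x - sqrt(2)/2)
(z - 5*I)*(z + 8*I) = z^2 + 3*I*z + 40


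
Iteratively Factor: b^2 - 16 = (b + 4)*(b - 4)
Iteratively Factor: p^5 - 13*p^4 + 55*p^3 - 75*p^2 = (p - 5)*(p^4 - 8*p^3 + 15*p^2) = (p - 5)*(p - 3)*(p^3 - 5*p^2) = p*(p - 5)*(p - 3)*(p^2 - 5*p) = p*(p - 5)^2*(p - 3)*(p)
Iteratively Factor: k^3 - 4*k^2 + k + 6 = (k - 2)*(k^2 - 2*k - 3) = (k - 2)*(k + 1)*(k - 3)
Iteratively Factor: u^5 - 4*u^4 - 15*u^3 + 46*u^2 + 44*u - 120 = (u + 3)*(u^4 - 7*u^3 + 6*u^2 + 28*u - 40) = (u - 2)*(u + 3)*(u^3 - 5*u^2 - 4*u + 20) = (u - 2)*(u + 2)*(u + 3)*(u^2 - 7*u + 10) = (u - 5)*(u - 2)*(u + 2)*(u + 3)*(u - 2)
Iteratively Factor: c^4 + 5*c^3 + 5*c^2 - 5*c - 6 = (c - 1)*(c^3 + 6*c^2 + 11*c + 6) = (c - 1)*(c + 1)*(c^2 + 5*c + 6) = (c - 1)*(c + 1)*(c + 3)*(c + 2)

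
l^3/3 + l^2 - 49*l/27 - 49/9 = (l/3 + 1)*(l - 7/3)*(l + 7/3)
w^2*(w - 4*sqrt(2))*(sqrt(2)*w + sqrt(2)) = sqrt(2)*w^4 - 8*w^3 + sqrt(2)*w^3 - 8*w^2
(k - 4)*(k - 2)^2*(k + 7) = k^4 - k^3 - 36*k^2 + 124*k - 112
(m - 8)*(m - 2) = m^2 - 10*m + 16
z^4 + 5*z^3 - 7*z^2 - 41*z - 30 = (z - 3)*(z + 1)*(z + 2)*(z + 5)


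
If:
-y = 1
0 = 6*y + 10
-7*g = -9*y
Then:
No Solution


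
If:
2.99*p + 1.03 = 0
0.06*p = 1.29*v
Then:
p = -0.34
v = -0.02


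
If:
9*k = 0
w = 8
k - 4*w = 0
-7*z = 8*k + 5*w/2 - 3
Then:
No Solution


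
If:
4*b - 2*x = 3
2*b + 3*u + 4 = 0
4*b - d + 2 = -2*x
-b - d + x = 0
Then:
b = -1/14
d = -11/7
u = -9/7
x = -23/14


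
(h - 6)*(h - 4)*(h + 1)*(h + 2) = h^4 - 7*h^3 - 4*h^2 + 52*h + 48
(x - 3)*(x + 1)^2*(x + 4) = x^4 + 3*x^3 - 9*x^2 - 23*x - 12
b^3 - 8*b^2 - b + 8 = (b - 8)*(b - 1)*(b + 1)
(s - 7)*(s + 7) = s^2 - 49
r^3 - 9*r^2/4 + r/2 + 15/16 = (r - 3/2)*(r - 5/4)*(r + 1/2)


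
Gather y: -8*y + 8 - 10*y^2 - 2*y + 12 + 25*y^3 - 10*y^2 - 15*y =25*y^3 - 20*y^2 - 25*y + 20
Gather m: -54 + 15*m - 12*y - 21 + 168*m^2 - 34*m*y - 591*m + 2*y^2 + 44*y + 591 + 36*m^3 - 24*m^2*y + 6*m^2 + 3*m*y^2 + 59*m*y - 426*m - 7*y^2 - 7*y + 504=36*m^3 + m^2*(174 - 24*y) + m*(3*y^2 + 25*y - 1002) - 5*y^2 + 25*y + 1020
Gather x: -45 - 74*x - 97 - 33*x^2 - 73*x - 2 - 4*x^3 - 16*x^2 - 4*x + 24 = -4*x^3 - 49*x^2 - 151*x - 120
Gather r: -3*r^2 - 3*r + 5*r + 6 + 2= -3*r^2 + 2*r + 8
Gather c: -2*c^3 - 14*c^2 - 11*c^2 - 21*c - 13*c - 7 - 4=-2*c^3 - 25*c^2 - 34*c - 11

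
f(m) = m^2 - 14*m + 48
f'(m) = 2*m - 14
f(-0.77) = 59.37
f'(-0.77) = -15.54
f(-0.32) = 52.58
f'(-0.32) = -14.64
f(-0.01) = 48.14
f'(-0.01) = -14.02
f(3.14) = 13.90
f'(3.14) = -7.72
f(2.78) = 16.81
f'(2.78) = -8.44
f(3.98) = 8.12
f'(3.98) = -6.04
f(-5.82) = 163.35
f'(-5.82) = -25.64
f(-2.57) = 90.58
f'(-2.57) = -19.14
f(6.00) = 0.00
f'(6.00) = -2.00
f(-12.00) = 360.00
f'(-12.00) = -38.00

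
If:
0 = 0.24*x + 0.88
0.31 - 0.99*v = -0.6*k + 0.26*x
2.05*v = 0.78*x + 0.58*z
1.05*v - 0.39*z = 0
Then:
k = -11.77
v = -5.86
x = -3.67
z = -15.76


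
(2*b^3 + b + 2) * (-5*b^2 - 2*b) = -10*b^5 - 4*b^4 - 5*b^3 - 12*b^2 - 4*b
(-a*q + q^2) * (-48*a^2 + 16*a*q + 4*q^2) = 48*a^3*q - 64*a^2*q^2 + 12*a*q^3 + 4*q^4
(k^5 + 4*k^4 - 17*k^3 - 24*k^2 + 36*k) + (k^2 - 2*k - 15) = k^5 + 4*k^4 - 17*k^3 - 23*k^2 + 34*k - 15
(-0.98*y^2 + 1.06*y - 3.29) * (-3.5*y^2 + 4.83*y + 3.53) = 3.43*y^4 - 8.4434*y^3 + 13.1754*y^2 - 12.1489*y - 11.6137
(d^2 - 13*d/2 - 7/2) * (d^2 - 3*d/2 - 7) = d^4 - 8*d^3 - 3*d^2/4 + 203*d/4 + 49/2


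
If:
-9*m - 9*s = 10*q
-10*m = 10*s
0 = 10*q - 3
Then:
No Solution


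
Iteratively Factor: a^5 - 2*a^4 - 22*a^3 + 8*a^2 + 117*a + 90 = (a + 3)*(a^4 - 5*a^3 - 7*a^2 + 29*a + 30) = (a - 5)*(a + 3)*(a^3 - 7*a - 6) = (a - 5)*(a + 1)*(a + 3)*(a^2 - a - 6) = (a - 5)*(a + 1)*(a + 2)*(a + 3)*(a - 3)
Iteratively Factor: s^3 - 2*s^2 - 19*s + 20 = (s + 4)*(s^2 - 6*s + 5) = (s - 1)*(s + 4)*(s - 5)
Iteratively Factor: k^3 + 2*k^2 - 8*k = (k + 4)*(k^2 - 2*k) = (k - 2)*(k + 4)*(k)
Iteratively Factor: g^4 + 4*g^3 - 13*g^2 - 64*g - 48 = (g + 3)*(g^3 + g^2 - 16*g - 16) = (g + 1)*(g + 3)*(g^2 - 16) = (g + 1)*(g + 3)*(g + 4)*(g - 4)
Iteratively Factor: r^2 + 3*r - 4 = (r + 4)*(r - 1)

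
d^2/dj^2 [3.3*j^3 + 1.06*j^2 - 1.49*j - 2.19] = 19.8*j + 2.12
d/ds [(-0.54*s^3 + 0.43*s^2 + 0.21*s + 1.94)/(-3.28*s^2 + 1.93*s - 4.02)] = (1.7712*s^4 - 2.0844*s^3 + 8.0311*s^2 + 9.2692*s - 4.5884)/(10.7584*s^4 - 12.6608*s^3 + 30.0961*s^2 - 15.5172*s + 16.1604)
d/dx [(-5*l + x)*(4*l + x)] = -l + 2*x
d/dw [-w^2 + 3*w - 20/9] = 3 - 2*w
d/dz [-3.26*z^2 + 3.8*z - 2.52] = 3.8 - 6.52*z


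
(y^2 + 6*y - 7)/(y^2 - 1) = (y + 7)/(y + 1)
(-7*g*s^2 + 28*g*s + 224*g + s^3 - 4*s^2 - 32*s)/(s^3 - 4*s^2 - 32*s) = (-7*g + s)/s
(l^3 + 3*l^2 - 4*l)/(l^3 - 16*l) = (l - 1)/(l - 4)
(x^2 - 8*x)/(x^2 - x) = (x - 8)/(x - 1)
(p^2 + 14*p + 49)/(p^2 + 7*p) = (p + 7)/p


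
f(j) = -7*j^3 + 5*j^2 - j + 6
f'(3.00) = -160.00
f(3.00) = -141.00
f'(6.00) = -697.00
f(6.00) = -1332.00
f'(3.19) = -182.80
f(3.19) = -173.54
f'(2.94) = -153.12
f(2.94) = -131.61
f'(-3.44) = -283.91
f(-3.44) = 353.56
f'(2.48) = -105.36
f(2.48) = -72.50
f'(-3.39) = -276.23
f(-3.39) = 339.56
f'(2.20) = -80.64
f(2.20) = -46.54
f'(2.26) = -85.66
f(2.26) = -51.52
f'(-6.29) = -894.75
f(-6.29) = 1952.12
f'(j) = -21*j^2 + 10*j - 1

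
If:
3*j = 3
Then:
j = 1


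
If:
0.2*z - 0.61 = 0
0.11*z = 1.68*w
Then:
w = 0.20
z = 3.05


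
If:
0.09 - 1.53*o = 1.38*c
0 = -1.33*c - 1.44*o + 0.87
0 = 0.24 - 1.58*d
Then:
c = 25.19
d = 0.15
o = -22.66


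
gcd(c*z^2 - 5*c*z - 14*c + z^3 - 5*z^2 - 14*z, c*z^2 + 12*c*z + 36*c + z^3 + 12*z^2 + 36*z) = c + z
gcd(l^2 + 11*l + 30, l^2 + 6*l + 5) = l + 5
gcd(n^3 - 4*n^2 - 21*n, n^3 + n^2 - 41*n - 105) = n^2 - 4*n - 21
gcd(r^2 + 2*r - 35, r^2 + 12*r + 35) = r + 7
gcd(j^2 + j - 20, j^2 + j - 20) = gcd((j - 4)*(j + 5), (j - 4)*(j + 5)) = j^2 + j - 20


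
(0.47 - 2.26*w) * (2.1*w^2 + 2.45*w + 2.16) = -4.746*w^3 - 4.55*w^2 - 3.7301*w + 1.0152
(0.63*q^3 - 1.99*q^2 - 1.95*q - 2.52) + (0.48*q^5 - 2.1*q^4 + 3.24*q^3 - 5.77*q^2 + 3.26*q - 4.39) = 0.48*q^5 - 2.1*q^4 + 3.87*q^3 - 7.76*q^2 + 1.31*q - 6.91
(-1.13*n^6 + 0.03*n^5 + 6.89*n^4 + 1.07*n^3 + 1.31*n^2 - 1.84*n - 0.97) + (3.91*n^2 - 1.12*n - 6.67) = -1.13*n^6 + 0.03*n^5 + 6.89*n^4 + 1.07*n^3 + 5.22*n^2 - 2.96*n - 7.64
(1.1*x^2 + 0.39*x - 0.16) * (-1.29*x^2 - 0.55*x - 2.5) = -1.419*x^4 - 1.1081*x^3 - 2.7581*x^2 - 0.887*x + 0.4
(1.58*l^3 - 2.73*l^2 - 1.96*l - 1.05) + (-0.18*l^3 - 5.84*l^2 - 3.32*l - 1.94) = 1.4*l^3 - 8.57*l^2 - 5.28*l - 2.99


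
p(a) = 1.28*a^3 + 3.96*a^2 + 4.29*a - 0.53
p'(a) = 3.84*a^2 + 7.92*a + 4.29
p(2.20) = 41.70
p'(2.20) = 40.30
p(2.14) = 39.33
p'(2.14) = 38.82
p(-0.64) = -1.99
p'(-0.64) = 0.79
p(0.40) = 1.90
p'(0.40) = 8.07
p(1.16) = 11.77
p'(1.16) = 18.64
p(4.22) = 184.29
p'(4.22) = 106.10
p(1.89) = 30.37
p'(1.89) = 32.98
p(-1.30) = -2.23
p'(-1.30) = 0.48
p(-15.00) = -3493.88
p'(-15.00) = 749.49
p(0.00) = -0.53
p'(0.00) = 4.29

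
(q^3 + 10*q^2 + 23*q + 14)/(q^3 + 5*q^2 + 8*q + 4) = (q + 7)/(q + 2)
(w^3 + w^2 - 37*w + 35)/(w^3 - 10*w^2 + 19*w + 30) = (w^2 + 6*w - 7)/(w^2 - 5*w - 6)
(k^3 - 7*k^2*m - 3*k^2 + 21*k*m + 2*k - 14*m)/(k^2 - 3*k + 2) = k - 7*m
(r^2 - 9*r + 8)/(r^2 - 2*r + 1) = (r - 8)/(r - 1)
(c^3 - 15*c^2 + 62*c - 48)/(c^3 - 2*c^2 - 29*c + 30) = (c - 8)/(c + 5)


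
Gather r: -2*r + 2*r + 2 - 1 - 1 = 0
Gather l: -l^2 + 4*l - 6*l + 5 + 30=-l^2 - 2*l + 35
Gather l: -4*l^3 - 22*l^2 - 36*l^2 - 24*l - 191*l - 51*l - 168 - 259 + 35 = -4*l^3 - 58*l^2 - 266*l - 392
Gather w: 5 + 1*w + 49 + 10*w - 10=11*w + 44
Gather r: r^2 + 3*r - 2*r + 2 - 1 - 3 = r^2 + r - 2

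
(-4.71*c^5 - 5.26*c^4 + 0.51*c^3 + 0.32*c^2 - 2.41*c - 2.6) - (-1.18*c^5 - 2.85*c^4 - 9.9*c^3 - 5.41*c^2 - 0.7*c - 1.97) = -3.53*c^5 - 2.41*c^4 + 10.41*c^3 + 5.73*c^2 - 1.71*c - 0.63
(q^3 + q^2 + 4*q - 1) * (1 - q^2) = -q^5 - q^4 - 3*q^3 + 2*q^2 + 4*q - 1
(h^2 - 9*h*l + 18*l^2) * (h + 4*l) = h^3 - 5*h^2*l - 18*h*l^2 + 72*l^3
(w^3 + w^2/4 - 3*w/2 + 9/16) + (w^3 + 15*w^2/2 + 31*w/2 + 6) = 2*w^3 + 31*w^2/4 + 14*w + 105/16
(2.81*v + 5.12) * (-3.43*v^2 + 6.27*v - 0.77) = -9.6383*v^3 + 0.0570999999999984*v^2 + 29.9387*v - 3.9424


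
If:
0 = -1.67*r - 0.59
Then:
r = -0.35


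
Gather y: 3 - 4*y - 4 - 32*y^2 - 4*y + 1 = -32*y^2 - 8*y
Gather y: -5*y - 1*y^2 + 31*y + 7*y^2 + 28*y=6*y^2 + 54*y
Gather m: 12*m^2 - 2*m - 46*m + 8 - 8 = 12*m^2 - 48*m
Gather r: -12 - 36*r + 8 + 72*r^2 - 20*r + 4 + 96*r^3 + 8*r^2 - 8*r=96*r^3 + 80*r^2 - 64*r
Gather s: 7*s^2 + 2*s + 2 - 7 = 7*s^2 + 2*s - 5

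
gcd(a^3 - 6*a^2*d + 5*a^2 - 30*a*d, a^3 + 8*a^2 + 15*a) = a^2 + 5*a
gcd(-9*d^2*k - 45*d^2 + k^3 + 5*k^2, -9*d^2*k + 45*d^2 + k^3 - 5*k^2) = 9*d^2 - k^2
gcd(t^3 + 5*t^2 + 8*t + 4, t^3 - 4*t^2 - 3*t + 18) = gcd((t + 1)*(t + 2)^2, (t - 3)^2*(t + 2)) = t + 2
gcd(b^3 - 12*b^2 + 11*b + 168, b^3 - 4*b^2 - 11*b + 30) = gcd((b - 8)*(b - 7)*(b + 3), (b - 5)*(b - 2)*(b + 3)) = b + 3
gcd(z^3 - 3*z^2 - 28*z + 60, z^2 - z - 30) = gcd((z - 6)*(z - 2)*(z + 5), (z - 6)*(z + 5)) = z^2 - z - 30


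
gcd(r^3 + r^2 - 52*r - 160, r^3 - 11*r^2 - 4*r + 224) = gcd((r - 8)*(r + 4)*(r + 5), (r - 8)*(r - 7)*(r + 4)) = r^2 - 4*r - 32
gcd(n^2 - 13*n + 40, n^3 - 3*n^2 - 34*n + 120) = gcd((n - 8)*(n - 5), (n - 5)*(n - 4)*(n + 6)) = n - 5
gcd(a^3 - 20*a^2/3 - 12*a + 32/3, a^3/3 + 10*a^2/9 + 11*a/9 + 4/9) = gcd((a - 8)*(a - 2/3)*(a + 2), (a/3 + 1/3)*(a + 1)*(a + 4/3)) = 1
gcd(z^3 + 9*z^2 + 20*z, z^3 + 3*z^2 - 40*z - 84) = 1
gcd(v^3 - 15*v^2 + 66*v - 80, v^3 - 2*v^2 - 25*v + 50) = v^2 - 7*v + 10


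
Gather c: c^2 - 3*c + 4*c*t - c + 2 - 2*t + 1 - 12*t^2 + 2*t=c^2 + c*(4*t - 4) - 12*t^2 + 3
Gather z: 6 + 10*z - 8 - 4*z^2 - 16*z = -4*z^2 - 6*z - 2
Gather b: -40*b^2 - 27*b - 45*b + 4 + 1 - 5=-40*b^2 - 72*b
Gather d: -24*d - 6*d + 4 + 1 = 5 - 30*d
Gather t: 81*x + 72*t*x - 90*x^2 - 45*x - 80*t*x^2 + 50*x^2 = t*(-80*x^2 + 72*x) - 40*x^2 + 36*x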